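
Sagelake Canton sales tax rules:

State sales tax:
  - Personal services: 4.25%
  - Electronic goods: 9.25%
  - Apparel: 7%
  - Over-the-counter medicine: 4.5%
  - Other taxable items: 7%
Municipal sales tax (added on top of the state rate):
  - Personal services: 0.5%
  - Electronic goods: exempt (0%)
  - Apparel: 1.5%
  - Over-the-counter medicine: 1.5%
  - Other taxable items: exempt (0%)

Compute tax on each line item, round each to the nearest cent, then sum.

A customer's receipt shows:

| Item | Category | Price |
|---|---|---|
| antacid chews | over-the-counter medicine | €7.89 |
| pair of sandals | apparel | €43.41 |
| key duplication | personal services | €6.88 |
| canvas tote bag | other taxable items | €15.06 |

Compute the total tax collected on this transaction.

€5.54

Antacid chews €7.89: over-the-counter medicine → 4.5% + 1.5% municipal = 6% → €0.47
Pair of sandals €43.41: apparel → 7% + 1.5% municipal = 8.5% → €3.69
Key duplication €6.88: personal services → 4.25% + 0.5% municipal = 4.75% → €0.33
Canvas tote bag €15.06: other taxable items → 7% + 0% municipal = 7% → €1.05
Total tax = €0.47 + €3.69 + €0.33 + €1.05 = €5.54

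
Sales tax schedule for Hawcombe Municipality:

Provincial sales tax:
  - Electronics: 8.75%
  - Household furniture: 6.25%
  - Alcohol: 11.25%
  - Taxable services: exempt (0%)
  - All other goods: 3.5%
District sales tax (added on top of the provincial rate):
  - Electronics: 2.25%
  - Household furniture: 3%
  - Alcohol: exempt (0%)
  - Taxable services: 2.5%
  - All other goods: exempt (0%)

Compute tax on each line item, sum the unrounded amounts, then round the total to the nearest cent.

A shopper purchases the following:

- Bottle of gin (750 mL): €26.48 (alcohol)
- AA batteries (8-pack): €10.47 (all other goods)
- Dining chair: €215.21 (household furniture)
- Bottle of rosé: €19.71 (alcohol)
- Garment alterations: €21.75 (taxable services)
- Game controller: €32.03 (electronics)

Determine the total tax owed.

€29.54

Bottle of gin (750 mL) €26.48: alcohol → 11.25% + 0% district = 11.25% → €2.979
AA batteries (8-pack) €10.47: all other goods → 3.5% + 0% district = 3.5% → €0.36645
Dining chair €215.21: household furniture → 6.25% + 3% district = 9.25% → €19.906925
Bottle of rosé €19.71: alcohol → 11.25% + 0% district = 11.25% → €2.217375
Garment alterations €21.75: taxable services → 0% + 2.5% district = 2.5% → €0.54375
Game controller €32.03: electronics → 8.75% + 2.25% district = 11% → €3.5233
Unrounded tax sum = €29.5368 → €29.54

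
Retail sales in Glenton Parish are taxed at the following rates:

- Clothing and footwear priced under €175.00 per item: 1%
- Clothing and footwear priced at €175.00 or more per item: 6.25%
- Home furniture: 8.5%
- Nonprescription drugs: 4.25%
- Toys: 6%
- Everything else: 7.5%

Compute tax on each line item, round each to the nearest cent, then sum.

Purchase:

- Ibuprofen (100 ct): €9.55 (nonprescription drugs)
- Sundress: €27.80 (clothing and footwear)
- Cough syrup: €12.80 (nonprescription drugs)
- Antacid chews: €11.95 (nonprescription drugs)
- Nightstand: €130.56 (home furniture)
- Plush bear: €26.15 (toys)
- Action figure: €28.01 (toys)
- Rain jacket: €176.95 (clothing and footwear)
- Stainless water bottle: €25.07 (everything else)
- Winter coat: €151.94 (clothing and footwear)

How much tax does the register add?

€30.55

Ibuprofen (100 ct) €9.55: nonprescription drugs → 4.25% → €0.41
Sundress €27.80: clothing and footwear, under €175.00 → 1% → €0.28
Cough syrup €12.80: nonprescription drugs → 4.25% → €0.54
Antacid chews €11.95: nonprescription drugs → 4.25% → €0.51
Nightstand €130.56: home furniture → 8.5% → €11.10
Plush bear €26.15: toys → 6% → €1.57
Action figure €28.01: toys → 6% → €1.68
Rain jacket €176.95: clothing and footwear, €175.00 or more → 6.25% → €11.06
Stainless water bottle €25.07: everything else → 7.5% → €1.88
Winter coat €151.94: clothing and footwear, under €175.00 → 1% → €1.52
Total tax = €0.41 + €0.28 + €0.54 + €0.51 + €11.10 + €1.57 + €1.68 + €11.06 + €1.88 + €1.52 = €30.55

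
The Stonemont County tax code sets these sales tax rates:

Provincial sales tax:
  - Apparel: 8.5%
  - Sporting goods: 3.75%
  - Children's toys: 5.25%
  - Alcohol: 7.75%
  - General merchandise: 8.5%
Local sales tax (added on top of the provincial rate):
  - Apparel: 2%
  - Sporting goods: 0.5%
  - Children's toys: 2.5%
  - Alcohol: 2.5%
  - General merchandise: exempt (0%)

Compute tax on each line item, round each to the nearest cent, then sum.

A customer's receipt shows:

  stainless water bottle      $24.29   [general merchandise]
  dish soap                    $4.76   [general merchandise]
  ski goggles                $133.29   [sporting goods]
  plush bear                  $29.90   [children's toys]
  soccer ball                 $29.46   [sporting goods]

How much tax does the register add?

Stainless water bottle $24.29: general merchandise → 8.5% + 0% local = 8.5% → $2.06
Dish soap $4.76: general merchandise → 8.5% + 0% local = 8.5% → $0.40
Ski goggles $133.29: sporting goods → 3.75% + 0.5% local = 4.25% → $5.66
Plush bear $29.90: children's toys → 5.25% + 2.5% local = 7.75% → $2.32
Soccer ball $29.46: sporting goods → 3.75% + 0.5% local = 4.25% → $1.25
Total tax = $2.06 + $0.40 + $5.66 + $2.32 + $1.25 = $11.69

$11.69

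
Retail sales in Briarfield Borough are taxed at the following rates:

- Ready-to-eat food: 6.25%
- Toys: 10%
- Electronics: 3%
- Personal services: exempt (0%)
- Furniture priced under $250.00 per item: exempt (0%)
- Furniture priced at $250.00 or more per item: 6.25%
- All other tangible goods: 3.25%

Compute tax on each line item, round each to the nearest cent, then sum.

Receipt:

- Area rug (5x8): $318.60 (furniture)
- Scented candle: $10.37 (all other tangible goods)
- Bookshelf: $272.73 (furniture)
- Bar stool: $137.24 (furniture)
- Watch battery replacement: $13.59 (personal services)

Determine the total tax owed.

$37.30

Area rug (5x8) $318.60: furniture, $250.00 or more → 6.25% → $19.91
Scented candle $10.37: all other tangible goods → 3.25% → $0.34
Bookshelf $272.73: furniture, $250.00 or more → 6.25% → $17.05
Bar stool $137.24: furniture, under $250.00 → 0% → $0.00
Watch battery replacement $13.59: personal services → 0% → $0.00
Total tax = $19.91 + $0.34 + $17.05 = $37.30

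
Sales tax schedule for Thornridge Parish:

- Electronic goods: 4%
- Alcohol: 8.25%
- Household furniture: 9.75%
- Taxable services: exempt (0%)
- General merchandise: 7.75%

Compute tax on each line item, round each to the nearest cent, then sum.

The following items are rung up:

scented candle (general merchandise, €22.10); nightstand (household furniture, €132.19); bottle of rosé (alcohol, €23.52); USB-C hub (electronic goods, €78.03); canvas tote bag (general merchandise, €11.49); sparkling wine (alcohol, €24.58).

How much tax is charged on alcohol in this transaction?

€3.97

Bottle of rosé €23.52: alcohol → 8.25% → €1.94
Sparkling wine €24.58: alcohol → 8.25% → €2.03
Tax on alcohol = €1.94 + €2.03 = €3.97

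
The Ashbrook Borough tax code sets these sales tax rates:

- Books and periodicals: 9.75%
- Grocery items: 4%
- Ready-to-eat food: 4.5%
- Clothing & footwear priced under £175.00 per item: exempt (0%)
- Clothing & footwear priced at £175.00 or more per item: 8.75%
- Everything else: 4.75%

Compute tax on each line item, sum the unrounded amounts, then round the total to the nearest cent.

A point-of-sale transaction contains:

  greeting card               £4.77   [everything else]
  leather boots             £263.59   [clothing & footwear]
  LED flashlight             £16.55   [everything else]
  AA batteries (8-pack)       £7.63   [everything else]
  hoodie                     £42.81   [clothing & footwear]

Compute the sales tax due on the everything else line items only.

£1.38

Greeting card £4.77: everything else → 4.75% → £0.226575
LED flashlight £16.55: everything else → 4.75% → £0.786125
AA batteries (8-pack) £7.63: everything else → 4.75% → £0.362425
Tax on everything else: unrounded sum = £1.375125 → £1.38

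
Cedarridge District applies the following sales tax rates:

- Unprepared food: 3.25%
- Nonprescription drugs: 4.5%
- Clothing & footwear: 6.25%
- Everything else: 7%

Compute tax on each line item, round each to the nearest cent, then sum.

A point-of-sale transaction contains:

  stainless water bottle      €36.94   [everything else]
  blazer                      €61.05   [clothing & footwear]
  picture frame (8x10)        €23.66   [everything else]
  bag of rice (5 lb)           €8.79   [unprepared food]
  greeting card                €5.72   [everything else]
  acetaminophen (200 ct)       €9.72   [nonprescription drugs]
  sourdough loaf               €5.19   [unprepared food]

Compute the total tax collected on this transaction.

€9.37

Stainless water bottle €36.94: everything else → 7% → €2.59
Blazer €61.05: clothing & footwear → 6.25% → €3.82
Picture frame (8x10) €23.66: everything else → 7% → €1.66
Bag of rice (5 lb) €8.79: unprepared food → 3.25% → €0.29
Greeting card €5.72: everything else → 7% → €0.40
Acetaminophen (200 ct) €9.72: nonprescription drugs → 4.5% → €0.44
Sourdough loaf €5.19: unprepared food → 3.25% → €0.17
Total tax = €2.59 + €3.82 + €1.66 + €0.29 + €0.40 + €0.44 + €0.17 = €9.37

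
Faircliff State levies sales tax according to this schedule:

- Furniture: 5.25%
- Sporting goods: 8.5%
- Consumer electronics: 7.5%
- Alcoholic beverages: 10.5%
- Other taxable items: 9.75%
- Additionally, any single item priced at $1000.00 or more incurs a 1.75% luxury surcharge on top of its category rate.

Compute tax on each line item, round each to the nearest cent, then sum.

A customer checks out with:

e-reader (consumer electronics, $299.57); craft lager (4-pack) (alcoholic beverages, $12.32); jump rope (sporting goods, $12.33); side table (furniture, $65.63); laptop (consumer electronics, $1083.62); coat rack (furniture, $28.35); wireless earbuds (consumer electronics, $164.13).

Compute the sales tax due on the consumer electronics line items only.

E-reader $299.57: consumer electronics → 7.5% → $22.47
Laptop $1083.62: consumer electronics → 7.5% + 1.75% surcharge = 9.25% → $100.23
Wireless earbuds $164.13: consumer electronics → 7.5% → $12.31
Tax on consumer electronics = $22.47 + $100.23 + $12.31 = $135.01

$135.01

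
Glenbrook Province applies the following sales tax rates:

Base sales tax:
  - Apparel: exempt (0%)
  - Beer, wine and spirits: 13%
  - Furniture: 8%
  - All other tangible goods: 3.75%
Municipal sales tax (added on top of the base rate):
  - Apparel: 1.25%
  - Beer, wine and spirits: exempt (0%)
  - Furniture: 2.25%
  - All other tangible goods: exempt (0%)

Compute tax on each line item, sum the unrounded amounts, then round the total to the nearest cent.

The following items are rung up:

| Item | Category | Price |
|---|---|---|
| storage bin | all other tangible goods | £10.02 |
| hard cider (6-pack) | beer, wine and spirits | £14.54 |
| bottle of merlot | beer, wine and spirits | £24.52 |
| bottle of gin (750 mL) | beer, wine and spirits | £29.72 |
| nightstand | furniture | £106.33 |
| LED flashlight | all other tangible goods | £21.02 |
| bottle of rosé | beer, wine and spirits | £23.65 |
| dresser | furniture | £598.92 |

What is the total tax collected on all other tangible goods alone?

£1.16

Storage bin £10.02: all other tangible goods → 3.75% + 0% municipal = 3.75% → £0.37575
LED flashlight £21.02: all other tangible goods → 3.75% + 0% municipal = 3.75% → £0.78825
Tax on all other tangible goods: unrounded sum = £1.164 → £1.16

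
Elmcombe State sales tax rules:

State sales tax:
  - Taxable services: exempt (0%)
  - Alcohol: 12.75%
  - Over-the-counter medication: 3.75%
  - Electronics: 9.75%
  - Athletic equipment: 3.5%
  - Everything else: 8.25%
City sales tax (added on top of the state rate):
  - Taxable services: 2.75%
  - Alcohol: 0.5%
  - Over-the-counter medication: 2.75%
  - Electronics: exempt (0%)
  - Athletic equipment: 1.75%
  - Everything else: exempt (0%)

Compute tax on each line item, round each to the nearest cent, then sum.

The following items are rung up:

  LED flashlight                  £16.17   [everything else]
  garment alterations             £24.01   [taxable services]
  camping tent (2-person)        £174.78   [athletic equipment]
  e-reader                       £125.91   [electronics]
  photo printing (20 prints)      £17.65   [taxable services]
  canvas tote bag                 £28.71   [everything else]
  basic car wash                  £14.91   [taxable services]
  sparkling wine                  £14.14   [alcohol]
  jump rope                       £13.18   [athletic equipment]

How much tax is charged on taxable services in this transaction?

Garment alterations £24.01: taxable services → 0% + 2.75% city = 2.75% → £0.66
Photo printing (20 prints) £17.65: taxable services → 0% + 2.75% city = 2.75% → £0.49
Basic car wash £14.91: taxable services → 0% + 2.75% city = 2.75% → £0.41
Tax on taxable services = £0.66 + £0.49 + £0.41 = £1.56

£1.56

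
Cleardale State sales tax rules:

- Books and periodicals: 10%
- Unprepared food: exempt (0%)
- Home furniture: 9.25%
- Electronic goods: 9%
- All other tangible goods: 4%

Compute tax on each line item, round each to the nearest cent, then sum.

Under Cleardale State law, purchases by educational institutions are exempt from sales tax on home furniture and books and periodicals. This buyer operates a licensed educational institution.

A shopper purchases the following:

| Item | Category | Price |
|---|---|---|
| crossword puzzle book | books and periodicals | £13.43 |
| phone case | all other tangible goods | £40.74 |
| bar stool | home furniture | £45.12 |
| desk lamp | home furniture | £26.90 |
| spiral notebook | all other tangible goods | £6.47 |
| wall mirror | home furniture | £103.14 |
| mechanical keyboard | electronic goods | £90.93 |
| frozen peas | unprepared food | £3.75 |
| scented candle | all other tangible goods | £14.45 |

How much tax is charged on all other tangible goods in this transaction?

£2.47

Phone case £40.74: all other tangible goods → 4% → £1.63
Spiral notebook £6.47: all other tangible goods → 4% → £0.26
Scented candle £14.45: all other tangible goods → 4% → £0.58
Tax on all other tangible goods = £1.63 + £0.26 + £0.58 = £2.47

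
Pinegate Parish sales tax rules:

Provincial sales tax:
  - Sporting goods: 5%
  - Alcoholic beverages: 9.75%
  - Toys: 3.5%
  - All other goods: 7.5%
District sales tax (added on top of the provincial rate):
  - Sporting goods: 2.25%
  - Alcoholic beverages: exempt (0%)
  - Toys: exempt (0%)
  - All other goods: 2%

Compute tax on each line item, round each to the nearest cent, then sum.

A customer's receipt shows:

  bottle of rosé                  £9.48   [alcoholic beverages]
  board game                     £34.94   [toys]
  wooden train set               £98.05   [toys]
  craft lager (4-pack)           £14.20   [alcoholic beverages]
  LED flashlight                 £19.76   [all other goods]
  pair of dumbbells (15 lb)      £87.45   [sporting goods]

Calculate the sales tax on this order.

£15.17

Bottle of rosé £9.48: alcoholic beverages → 9.75% + 0% district = 9.75% → £0.92
Board game £34.94: toys → 3.5% + 0% district = 3.5% → £1.22
Wooden train set £98.05: toys → 3.5% + 0% district = 3.5% → £3.43
Craft lager (4-pack) £14.20: alcoholic beverages → 9.75% + 0% district = 9.75% → £1.38
LED flashlight £19.76: all other goods → 7.5% + 2% district = 9.5% → £1.88
Pair of dumbbells (15 lb) £87.45: sporting goods → 5% + 2.25% district = 7.25% → £6.34
Total tax = £0.92 + £1.22 + £3.43 + £1.38 + £1.88 + £6.34 = £15.17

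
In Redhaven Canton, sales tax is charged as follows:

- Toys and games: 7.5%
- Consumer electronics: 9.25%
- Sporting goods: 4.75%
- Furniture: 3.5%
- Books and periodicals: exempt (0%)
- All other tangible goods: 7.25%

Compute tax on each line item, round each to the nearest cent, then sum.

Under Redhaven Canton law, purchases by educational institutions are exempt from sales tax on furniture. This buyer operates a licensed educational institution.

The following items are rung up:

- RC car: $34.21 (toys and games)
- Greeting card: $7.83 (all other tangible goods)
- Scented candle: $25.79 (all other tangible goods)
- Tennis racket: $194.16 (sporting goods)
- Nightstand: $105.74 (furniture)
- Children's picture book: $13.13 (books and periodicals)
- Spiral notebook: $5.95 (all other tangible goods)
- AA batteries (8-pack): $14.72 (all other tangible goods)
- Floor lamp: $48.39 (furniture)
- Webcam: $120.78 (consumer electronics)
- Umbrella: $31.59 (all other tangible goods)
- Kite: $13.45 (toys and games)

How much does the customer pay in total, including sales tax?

RC car $34.21: toys and games → 7.5% → $2.57
Greeting card $7.83: all other tangible goods → 7.25% → $0.57
Scented candle $25.79: all other tangible goods → 7.25% → $1.87
Tennis racket $194.16: sporting goods → 4.75% → $9.22
Nightstand $105.74: furniture, buyer-exempt → 0% → $0.00
Children's picture book $13.13: books and periodicals → 0% → $0.00
Spiral notebook $5.95: all other tangible goods → 7.25% → $0.43
AA batteries (8-pack) $14.72: all other tangible goods → 7.25% → $1.07
Floor lamp $48.39: furniture, buyer-exempt → 0% → $0.00
Webcam $120.78: consumer electronics → 9.25% → $11.17
Umbrella $31.59: all other tangible goods → 7.25% → $2.29
Kite $13.45: toys and games → 7.5% → $1.01
Subtotal = $615.74; tax = $30.20; total due = $645.94

$645.94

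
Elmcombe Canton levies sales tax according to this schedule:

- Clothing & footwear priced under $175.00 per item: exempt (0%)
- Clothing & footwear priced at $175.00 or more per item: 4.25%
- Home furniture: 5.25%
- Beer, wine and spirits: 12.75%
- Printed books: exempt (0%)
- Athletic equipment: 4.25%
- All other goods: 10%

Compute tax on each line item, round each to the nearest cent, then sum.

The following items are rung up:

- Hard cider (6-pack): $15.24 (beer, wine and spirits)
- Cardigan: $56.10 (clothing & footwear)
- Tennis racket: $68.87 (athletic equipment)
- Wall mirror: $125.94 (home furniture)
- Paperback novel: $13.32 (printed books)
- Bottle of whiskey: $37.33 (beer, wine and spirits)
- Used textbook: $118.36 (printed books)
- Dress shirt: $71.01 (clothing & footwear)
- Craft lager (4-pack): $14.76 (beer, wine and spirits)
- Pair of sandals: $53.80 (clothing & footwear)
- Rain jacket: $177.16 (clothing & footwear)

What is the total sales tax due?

$25.65

Hard cider (6-pack) $15.24: beer, wine and spirits → 12.75% → $1.94
Cardigan $56.10: clothing & footwear, under $175.00 → 0% → $0.00
Tennis racket $68.87: athletic equipment → 4.25% → $2.93
Wall mirror $125.94: home furniture → 5.25% → $6.61
Paperback novel $13.32: printed books → 0% → $0.00
Bottle of whiskey $37.33: beer, wine and spirits → 12.75% → $4.76
Used textbook $118.36: printed books → 0% → $0.00
Dress shirt $71.01: clothing & footwear, under $175.00 → 0% → $0.00
Craft lager (4-pack) $14.76: beer, wine and spirits → 12.75% → $1.88
Pair of sandals $53.80: clothing & footwear, under $175.00 → 0% → $0.00
Rain jacket $177.16: clothing & footwear, $175.00 or more → 4.25% → $7.53
Total tax = $1.94 + $2.93 + $6.61 + $4.76 + $1.88 + $7.53 = $25.65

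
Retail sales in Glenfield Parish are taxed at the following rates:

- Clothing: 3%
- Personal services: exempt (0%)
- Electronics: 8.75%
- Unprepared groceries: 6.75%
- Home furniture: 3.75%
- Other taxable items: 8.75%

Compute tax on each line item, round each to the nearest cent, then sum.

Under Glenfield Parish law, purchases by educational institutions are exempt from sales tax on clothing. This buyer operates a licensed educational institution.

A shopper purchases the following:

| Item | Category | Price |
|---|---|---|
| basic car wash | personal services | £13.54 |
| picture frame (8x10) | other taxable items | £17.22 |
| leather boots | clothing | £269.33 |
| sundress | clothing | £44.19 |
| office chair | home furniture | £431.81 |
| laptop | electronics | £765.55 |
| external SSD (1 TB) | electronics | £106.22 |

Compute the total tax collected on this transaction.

£93.98

Basic car wash £13.54: personal services → 0% → £0.00
Picture frame (8x10) £17.22: other taxable items → 8.75% → £1.51
Leather boots £269.33: clothing, buyer-exempt → 0% → £0.00
Sundress £44.19: clothing, buyer-exempt → 0% → £0.00
Office chair £431.81: home furniture → 3.75% → £16.19
Laptop £765.55: electronics → 8.75% → £66.99
External SSD (1 TB) £106.22: electronics → 8.75% → £9.29
Total tax = £1.51 + £16.19 + £66.99 + £9.29 = £93.98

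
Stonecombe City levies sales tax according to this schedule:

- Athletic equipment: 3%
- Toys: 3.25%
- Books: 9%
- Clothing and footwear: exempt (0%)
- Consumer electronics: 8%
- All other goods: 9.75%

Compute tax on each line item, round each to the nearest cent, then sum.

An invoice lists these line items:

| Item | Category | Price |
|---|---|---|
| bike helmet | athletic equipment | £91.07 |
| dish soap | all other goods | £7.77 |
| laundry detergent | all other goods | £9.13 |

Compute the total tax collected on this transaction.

£4.38

Bike helmet £91.07: athletic equipment → 3% → £2.73
Dish soap £7.77: all other goods → 9.75% → £0.76
Laundry detergent £9.13: all other goods → 9.75% → £0.89
Total tax = £2.73 + £0.76 + £0.89 = £4.38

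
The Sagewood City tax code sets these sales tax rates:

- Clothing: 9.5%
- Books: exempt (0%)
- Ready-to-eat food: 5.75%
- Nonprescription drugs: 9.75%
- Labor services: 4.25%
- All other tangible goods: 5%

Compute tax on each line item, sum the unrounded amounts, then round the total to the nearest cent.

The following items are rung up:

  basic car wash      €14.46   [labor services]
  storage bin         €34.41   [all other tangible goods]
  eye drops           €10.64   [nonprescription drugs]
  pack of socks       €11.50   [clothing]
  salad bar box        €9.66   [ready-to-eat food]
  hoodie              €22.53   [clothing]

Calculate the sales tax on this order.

Basic car wash €14.46: labor services → 4.25% → €0.61455
Storage bin €34.41: all other tangible goods → 5% → €1.7205
Eye drops €10.64: nonprescription drugs → 9.75% → €1.0374
Pack of socks €11.50: clothing → 9.5% → €1.0925
Salad bar box €9.66: ready-to-eat food → 5.75% → €0.55545
Hoodie €22.53: clothing → 9.5% → €2.14035
Unrounded tax sum = €7.16075 → €7.16

€7.16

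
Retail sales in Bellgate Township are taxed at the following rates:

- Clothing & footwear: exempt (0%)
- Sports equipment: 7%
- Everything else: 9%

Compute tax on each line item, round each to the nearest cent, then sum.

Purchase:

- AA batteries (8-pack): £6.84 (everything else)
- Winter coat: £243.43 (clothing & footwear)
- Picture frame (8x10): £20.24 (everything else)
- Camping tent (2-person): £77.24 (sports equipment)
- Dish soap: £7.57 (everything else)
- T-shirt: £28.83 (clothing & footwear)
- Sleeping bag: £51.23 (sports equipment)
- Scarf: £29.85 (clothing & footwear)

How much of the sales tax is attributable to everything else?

£3.12

AA batteries (8-pack) £6.84: everything else → 9% → £0.62
Picture frame (8x10) £20.24: everything else → 9% → £1.82
Dish soap £7.57: everything else → 9% → £0.68
Tax on everything else = £0.62 + £1.82 + £0.68 = £3.12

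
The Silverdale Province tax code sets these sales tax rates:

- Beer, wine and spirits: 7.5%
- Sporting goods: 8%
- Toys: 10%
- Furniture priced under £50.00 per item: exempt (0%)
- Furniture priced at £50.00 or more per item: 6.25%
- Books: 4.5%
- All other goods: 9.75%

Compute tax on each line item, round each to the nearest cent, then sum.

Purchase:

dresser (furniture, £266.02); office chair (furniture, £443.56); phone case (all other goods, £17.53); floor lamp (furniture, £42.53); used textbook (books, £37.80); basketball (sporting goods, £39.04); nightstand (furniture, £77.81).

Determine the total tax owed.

Dresser £266.02: furniture, £50.00 or more → 6.25% → £16.63
Office chair £443.56: furniture, £50.00 or more → 6.25% → £27.72
Phone case £17.53: all other goods → 9.75% → £1.71
Floor lamp £42.53: furniture, under £50.00 → 0% → £0.00
Used textbook £37.80: books → 4.5% → £1.70
Basketball £39.04: sporting goods → 8% → £3.12
Nightstand £77.81: furniture, £50.00 or more → 6.25% → £4.86
Total tax = £16.63 + £27.72 + £1.71 + £1.70 + £3.12 + £4.86 = £55.74

£55.74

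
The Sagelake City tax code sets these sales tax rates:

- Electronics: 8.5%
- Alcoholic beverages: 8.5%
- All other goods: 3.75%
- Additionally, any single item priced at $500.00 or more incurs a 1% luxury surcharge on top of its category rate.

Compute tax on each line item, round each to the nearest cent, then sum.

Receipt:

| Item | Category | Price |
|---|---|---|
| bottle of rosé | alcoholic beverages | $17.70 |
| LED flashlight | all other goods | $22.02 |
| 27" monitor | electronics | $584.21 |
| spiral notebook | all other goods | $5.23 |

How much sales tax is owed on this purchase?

Bottle of rosé $17.70: alcoholic beverages → 8.5% → $1.50
LED flashlight $22.02: all other goods → 3.75% → $0.83
27" monitor $584.21: electronics → 8.5% + 1% surcharge = 9.5% → $55.50
Spiral notebook $5.23: all other goods → 3.75% → $0.20
Total tax = $1.50 + $0.83 + $55.50 + $0.20 = $58.03

$58.03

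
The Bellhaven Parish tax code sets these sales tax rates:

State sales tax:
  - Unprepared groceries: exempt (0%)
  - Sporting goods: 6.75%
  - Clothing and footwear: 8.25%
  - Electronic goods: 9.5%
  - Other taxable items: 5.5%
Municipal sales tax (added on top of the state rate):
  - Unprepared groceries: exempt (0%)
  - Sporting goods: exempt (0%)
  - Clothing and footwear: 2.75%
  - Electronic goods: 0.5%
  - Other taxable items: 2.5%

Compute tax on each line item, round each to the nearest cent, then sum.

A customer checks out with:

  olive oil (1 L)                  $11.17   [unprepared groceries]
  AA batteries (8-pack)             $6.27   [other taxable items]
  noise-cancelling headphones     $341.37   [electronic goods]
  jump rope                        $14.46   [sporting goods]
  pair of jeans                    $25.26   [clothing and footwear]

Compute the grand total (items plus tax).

Olive oil (1 L) $11.17: unprepared groceries → 0% + 0% municipal = 0% → $0.00
AA batteries (8-pack) $6.27: other taxable items → 5.5% + 2.5% municipal = 8% → $0.50
Noise-cancelling headphones $341.37: electronic goods → 9.5% + 0.5% municipal = 10% → $34.14
Jump rope $14.46: sporting goods → 6.75% + 0% municipal = 6.75% → $0.98
Pair of jeans $25.26: clothing and footwear → 8.25% + 2.75% municipal = 11% → $2.78
Subtotal = $398.53; tax = $38.40; total due = $436.93

$436.93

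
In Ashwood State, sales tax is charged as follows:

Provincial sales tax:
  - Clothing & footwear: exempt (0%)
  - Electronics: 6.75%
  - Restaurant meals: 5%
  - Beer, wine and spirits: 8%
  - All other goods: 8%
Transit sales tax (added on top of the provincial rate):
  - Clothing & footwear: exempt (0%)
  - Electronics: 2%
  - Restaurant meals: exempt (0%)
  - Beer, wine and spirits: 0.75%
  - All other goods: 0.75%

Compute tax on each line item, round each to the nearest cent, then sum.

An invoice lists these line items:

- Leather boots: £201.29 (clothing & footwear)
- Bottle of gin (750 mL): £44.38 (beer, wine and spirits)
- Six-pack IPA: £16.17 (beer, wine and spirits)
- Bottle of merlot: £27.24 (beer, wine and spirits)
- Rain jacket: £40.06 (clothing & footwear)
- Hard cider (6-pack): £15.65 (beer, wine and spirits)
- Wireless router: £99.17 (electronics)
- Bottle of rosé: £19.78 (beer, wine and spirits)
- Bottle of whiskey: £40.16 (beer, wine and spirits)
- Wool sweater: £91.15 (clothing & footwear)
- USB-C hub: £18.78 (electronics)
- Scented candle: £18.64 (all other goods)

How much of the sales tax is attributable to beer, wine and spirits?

£14.28

Bottle of gin (750 mL) £44.38: beer, wine and spirits → 8% + 0.75% transit = 8.75% → £3.88
Six-pack IPA £16.17: beer, wine and spirits → 8% + 0.75% transit = 8.75% → £1.41
Bottle of merlot £27.24: beer, wine and spirits → 8% + 0.75% transit = 8.75% → £2.38
Hard cider (6-pack) £15.65: beer, wine and spirits → 8% + 0.75% transit = 8.75% → £1.37
Bottle of rosé £19.78: beer, wine and spirits → 8% + 0.75% transit = 8.75% → £1.73
Bottle of whiskey £40.16: beer, wine and spirits → 8% + 0.75% transit = 8.75% → £3.51
Tax on beer, wine and spirits = £3.88 + £1.41 + £2.38 + £1.37 + £1.73 + £3.51 = £14.28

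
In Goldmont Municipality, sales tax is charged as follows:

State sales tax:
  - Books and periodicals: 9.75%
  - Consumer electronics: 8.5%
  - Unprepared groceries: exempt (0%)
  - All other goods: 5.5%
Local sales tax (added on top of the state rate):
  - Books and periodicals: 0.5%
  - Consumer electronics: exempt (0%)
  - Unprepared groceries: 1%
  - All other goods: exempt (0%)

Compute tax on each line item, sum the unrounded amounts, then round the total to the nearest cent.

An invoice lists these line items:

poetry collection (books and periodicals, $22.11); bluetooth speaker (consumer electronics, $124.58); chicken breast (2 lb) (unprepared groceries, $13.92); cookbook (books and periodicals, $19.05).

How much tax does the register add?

Poetry collection $22.11: books and periodicals → 9.75% + 0.5% local = 10.25% → $2.266275
Bluetooth speaker $124.58: consumer electronics → 8.5% + 0% local = 8.5% → $10.5893
Chicken breast (2 lb) $13.92: unprepared groceries → 0% + 1% local = 1% → $0.1392
Cookbook $19.05: books and periodicals → 9.75% + 0.5% local = 10.25% → $1.952625
Unrounded tax sum = $14.9474 → $14.95

$14.95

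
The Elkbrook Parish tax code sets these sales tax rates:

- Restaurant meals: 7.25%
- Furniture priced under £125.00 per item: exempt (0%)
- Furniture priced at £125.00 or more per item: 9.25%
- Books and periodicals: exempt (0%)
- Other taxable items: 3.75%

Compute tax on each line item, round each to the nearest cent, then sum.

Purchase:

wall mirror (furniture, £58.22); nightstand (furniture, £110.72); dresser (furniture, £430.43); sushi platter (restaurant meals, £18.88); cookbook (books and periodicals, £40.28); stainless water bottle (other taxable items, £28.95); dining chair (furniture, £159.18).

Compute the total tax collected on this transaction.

Wall mirror £58.22: furniture, under £125.00 → 0% → £0.00
Nightstand £110.72: furniture, under £125.00 → 0% → £0.00
Dresser £430.43: furniture, £125.00 or more → 9.25% → £39.81
Sushi platter £18.88: restaurant meals → 7.25% → £1.37
Cookbook £40.28: books and periodicals → 0% → £0.00
Stainless water bottle £28.95: other taxable items → 3.75% → £1.09
Dining chair £159.18: furniture, £125.00 or more → 9.25% → £14.72
Total tax = £39.81 + £1.37 + £1.09 + £14.72 = £56.99

£56.99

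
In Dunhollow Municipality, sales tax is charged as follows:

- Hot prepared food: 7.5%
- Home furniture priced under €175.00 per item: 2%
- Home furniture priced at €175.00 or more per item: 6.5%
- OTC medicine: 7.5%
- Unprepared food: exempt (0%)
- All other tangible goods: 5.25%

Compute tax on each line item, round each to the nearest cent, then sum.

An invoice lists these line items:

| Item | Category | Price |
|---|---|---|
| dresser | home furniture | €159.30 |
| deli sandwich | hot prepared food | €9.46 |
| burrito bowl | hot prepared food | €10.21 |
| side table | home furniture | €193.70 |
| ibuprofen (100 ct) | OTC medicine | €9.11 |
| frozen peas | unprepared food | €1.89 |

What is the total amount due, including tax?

€401.61

Dresser €159.30: home furniture, under €175.00 → 2% → €3.19
Deli sandwich €9.46: hot prepared food → 7.5% → €0.71
Burrito bowl €10.21: hot prepared food → 7.5% → €0.77
Side table €193.70: home furniture, €175.00 or more → 6.5% → €12.59
Ibuprofen (100 ct) €9.11: OTC medicine → 7.5% → €0.68
Frozen peas €1.89: unprepared food → 0% → €0.00
Subtotal = €383.67; tax = €17.94; total due = €401.61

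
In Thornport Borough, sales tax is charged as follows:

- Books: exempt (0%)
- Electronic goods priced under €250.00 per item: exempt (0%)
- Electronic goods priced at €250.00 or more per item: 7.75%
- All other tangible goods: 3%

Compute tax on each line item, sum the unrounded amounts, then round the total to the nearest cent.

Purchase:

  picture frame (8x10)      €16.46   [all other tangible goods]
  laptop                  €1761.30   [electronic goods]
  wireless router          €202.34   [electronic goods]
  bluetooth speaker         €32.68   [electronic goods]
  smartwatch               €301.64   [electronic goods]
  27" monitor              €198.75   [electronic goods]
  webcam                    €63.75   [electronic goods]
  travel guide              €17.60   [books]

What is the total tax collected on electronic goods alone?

Laptop €1761.30: electronic goods, €250.00 or more → 7.75% → €136.50075
Wireless router €202.34: electronic goods, under €250.00 → 0% → €0.00
Bluetooth speaker €32.68: electronic goods, under €250.00 → 0% → €0.00
Smartwatch €301.64: electronic goods, €250.00 or more → 7.75% → €23.3771
27" monitor €198.75: electronic goods, under €250.00 → 0% → €0.00
Webcam €63.75: electronic goods, under €250.00 → 0% → €0.00
Tax on electronic goods: unrounded sum = €159.87785 → €159.88

€159.88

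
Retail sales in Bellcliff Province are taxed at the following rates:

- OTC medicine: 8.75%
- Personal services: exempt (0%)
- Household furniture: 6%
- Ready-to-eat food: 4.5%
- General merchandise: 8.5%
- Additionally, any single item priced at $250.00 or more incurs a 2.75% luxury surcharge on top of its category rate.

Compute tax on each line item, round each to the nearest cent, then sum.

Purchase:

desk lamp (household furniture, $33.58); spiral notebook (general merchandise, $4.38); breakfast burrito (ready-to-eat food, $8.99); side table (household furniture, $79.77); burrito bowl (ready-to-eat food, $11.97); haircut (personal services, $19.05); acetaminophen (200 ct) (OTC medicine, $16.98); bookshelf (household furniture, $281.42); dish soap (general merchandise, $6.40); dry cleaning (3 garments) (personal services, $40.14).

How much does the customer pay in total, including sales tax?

Desk lamp $33.58: household furniture → 6% → $2.01
Spiral notebook $4.38: general merchandise → 8.5% → $0.37
Breakfast burrito $8.99: ready-to-eat food → 4.5% → $0.40
Side table $79.77: household furniture → 6% → $4.79
Burrito bowl $11.97: ready-to-eat food → 4.5% → $0.54
Haircut $19.05: personal services → 0% → $0.00
Acetaminophen (200 ct) $16.98: OTC medicine → 8.75% → $1.49
Bookshelf $281.42: household furniture → 6% + 2.75% surcharge = 8.75% → $24.62
Dish soap $6.40: general merchandise → 8.5% → $0.54
Dry cleaning (3 garments) $40.14: personal services → 0% → $0.00
Subtotal = $502.68; tax = $34.76; total due = $537.44

$537.44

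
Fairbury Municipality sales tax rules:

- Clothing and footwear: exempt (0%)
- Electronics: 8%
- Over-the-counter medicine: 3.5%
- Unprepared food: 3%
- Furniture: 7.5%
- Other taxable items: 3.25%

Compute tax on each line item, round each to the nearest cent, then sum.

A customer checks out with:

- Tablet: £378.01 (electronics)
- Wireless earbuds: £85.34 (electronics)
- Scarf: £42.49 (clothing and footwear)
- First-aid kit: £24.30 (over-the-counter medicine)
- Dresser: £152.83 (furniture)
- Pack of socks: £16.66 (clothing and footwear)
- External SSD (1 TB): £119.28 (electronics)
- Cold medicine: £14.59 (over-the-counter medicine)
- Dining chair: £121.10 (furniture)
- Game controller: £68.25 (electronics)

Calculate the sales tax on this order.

£73.97

Tablet £378.01: electronics → 8% → £30.24
Wireless earbuds £85.34: electronics → 8% → £6.83
Scarf £42.49: clothing and footwear → 0% → £0.00
First-aid kit £24.30: over-the-counter medicine → 3.5% → £0.85
Dresser £152.83: furniture → 7.5% → £11.46
Pack of socks £16.66: clothing and footwear → 0% → £0.00
External SSD (1 TB) £119.28: electronics → 8% → £9.54
Cold medicine £14.59: over-the-counter medicine → 3.5% → £0.51
Dining chair £121.10: furniture → 7.5% → £9.08
Game controller £68.25: electronics → 8% → £5.46
Total tax = £30.24 + £6.83 + £0.85 + £11.46 + £9.54 + £0.51 + £9.08 + £5.46 = £73.97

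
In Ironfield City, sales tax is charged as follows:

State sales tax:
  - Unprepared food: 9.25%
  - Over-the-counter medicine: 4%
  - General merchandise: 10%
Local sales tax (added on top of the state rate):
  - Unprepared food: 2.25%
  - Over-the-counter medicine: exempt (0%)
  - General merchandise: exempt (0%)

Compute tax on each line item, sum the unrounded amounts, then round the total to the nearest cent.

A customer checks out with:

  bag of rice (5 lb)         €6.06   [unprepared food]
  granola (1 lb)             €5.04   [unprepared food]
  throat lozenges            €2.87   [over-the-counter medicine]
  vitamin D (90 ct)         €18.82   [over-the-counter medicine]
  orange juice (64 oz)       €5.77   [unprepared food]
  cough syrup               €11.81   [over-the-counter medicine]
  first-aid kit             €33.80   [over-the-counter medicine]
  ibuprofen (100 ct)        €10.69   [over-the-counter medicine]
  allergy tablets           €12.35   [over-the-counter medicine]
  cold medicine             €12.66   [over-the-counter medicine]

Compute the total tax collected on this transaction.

€6.06

Bag of rice (5 lb) €6.06: unprepared food → 9.25% + 2.25% local = 11.5% → €0.6969
Granola (1 lb) €5.04: unprepared food → 9.25% + 2.25% local = 11.5% → €0.5796
Throat lozenges €2.87: over-the-counter medicine → 4% + 0% local = 4% → €0.1148
Vitamin D (90 ct) €18.82: over-the-counter medicine → 4% + 0% local = 4% → €0.7528
Orange juice (64 oz) €5.77: unprepared food → 9.25% + 2.25% local = 11.5% → €0.66355
Cough syrup €11.81: over-the-counter medicine → 4% + 0% local = 4% → €0.4724
First-aid kit €33.80: over-the-counter medicine → 4% + 0% local = 4% → €1.352
Ibuprofen (100 ct) €10.69: over-the-counter medicine → 4% + 0% local = 4% → €0.4276
Allergy tablets €12.35: over-the-counter medicine → 4% + 0% local = 4% → €0.494
Cold medicine €12.66: over-the-counter medicine → 4% + 0% local = 4% → €0.5064
Unrounded tax sum = €6.06005 → €6.06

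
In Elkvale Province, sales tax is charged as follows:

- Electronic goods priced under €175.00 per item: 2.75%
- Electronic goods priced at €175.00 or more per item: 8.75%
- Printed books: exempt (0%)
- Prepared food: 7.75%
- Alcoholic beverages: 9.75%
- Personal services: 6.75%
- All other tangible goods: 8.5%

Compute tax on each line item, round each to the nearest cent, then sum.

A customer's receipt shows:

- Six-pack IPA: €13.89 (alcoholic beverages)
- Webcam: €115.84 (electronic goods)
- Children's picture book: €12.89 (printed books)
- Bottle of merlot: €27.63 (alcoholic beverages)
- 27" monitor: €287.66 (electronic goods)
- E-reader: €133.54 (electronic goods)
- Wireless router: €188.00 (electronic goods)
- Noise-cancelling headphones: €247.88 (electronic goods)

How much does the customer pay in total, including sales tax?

Six-pack IPA €13.89: alcoholic beverages → 9.75% → €1.35
Webcam €115.84: electronic goods, under €175.00 → 2.75% → €3.19
Children's picture book €12.89: printed books → 0% → €0.00
Bottle of merlot €27.63: alcoholic beverages → 9.75% → €2.69
27" monitor €287.66: electronic goods, €175.00 or more → 8.75% → €25.17
E-reader €133.54: electronic goods, under €175.00 → 2.75% → €3.67
Wireless router €188.00: electronic goods, €175.00 or more → 8.75% → €16.45
Noise-cancelling headphones €247.88: electronic goods, €175.00 or more → 8.75% → €21.69
Subtotal = €1027.33; tax = €74.21; total due = €1101.54

€1101.54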